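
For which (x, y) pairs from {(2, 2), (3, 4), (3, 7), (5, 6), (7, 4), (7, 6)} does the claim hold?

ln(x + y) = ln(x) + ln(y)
(2, 2)

Testing each pair:
(2, 2): LHS = ln(4) ≈ 1.386, RHS = 2·ln(2) ≈ 1.386 → holds
(3, 4): LHS = ln(7) ≈ 1.946, RHS = ln(3) + ln(4) ≈ 2.485 → fails
(3, 7): LHS = ln(10) ≈ 2.303, RHS = ln(3) + ln(7) ≈ 3.045 → fails
(5, 6): LHS = ln(11) ≈ 2.398, RHS = ln(5) + ln(6) ≈ 3.401 → fails
(7, 4): LHS = ln(11) ≈ 2.398, RHS = ln(4) + ln(7) ≈ 3.332 → fails
(7, 6): LHS = ln(13) ≈ 2.565, RHS = ln(6) + ln(7) ≈ 3.738 → fails

1 of 6 pairs satisfies the claim.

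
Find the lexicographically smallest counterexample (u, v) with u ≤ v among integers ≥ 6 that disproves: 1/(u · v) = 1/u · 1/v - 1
(u, v) = (6, 6)

Substituting (6, 6) into the claim:
LHS = 1/(6 · 6) = 1/36
RHS = 1/6 · 1/6 - 1 = -35/36

Since LHS ≠ RHS, this pair disproves the claim, and no lexicographically smaller pair (u ≤ v, integers ≥ 6) does.

For instance (8, 13) is also a counterexample (LHS = 1/104, RHS = -103/104), but it's lexicographically larger.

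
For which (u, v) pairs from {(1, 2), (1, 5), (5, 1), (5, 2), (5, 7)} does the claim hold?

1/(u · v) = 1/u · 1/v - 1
None

Testing each pair:
(1, 2): LHS = 1/2, RHS = -1/2 → fails
(1, 5): LHS = 1/5, RHS = -4/5 → fails
(5, 1): LHS = 1/5, RHS = -4/5 → fails
(5, 2): LHS = 1/10, RHS = -9/10 → fails
(5, 7): LHS = 1/35, RHS = -34/35 → fails

No pair satisfies the claim.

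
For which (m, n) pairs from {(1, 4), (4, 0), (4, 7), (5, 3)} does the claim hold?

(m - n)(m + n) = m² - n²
All pairs

Testing each pair:
(1, 4): LHS = -15, RHS = -15 → holds
(4, 0): LHS = 16, RHS = 16 → holds
(4, 7): LHS = -33, RHS = -33 → holds
(5, 3): LHS = 16, RHS = 16 → holds

Every pair satisfies the claim.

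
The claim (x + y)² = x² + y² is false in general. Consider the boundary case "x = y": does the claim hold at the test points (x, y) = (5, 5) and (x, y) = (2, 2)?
At (5, 5): LHS = 100 ≠ RHS = 50
At (2, 2): LHS = 16 ≠ RHS = 8

Answer: No, fails at both test points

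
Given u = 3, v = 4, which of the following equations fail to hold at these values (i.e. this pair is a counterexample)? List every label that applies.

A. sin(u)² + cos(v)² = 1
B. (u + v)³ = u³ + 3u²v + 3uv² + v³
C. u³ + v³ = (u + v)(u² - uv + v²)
A

Evaluating each claim at the given values:
A. LHS = sin(3)² + cos(4)² ≈ 0.4472, RHS = 1 → fails here (LHS ≠ RHS)
B. LHS = 343, RHS = 343 → holds here (LHS = RHS)
C. LHS = 91, RHS = 91 → holds here (LHS = RHS)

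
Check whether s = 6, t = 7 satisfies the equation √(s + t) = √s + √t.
Fails

Substituting s = 6, t = 7:

LHS = √(6 + 7) = √(13) ≈ 3.606
RHS = √6 + √7 = √(6) + √(7) ≈ 5.095

LHS ≠ RHS, so the equation does not hold at this point.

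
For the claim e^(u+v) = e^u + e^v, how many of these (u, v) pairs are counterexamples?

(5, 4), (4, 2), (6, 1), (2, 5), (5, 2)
Testing each pair:
(5, 4): LHS = e^9 ≈ 8103, RHS = e^4 + e^5 ≈ 203 → counterexample
(4, 2): LHS = e^6 ≈ 403.4, RHS = e^2 + e^4 ≈ 61.99 → counterexample
(6, 1): LHS = e^7 ≈ 1097, RHS = e + e^6 ≈ 406.1 → counterexample
(2, 5): LHS = e^7 ≈ 1097, RHS = e^2 + e^5 ≈ 155.8 → counterexample
(5, 2): LHS = e^7 ≈ 1097, RHS = e^2 + e^5 ≈ 155.8 → counterexample

That makes 5 counterexamples.

Answer: 5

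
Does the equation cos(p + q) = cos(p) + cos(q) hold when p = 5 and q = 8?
Fails

Substituting p = 5, q = 8:

LHS = cos(5 + 8) = cos(13) ≈ 0.9074
RHS = cos(5) + cos(8) ≈ 0.1382

LHS ≠ RHS, so the equation does not hold at this point.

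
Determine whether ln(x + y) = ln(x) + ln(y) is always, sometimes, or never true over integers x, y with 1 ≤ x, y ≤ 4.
It holds at (x, y) = (2, 2) (both sides equal ln(4) ≈ 1.386), but fails at (x, y) = (1, 4) (LHS = ln(5) ≈ 1.609, RHS = ln(4) ≈ 1.386).

Answer: Sometimes true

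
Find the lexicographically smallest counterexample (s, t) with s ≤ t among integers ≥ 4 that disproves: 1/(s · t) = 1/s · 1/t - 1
Substituting (4, 4) into the claim:
LHS = 1/(4 · 4) = 1/16
RHS = 1/4 · 1/4 - 1 = -15/16

Since LHS ≠ RHS, this pair disproves the claim, and no lexicographically smaller pair (s ≤ t, integers ≥ 4) does.

For instance (7, 8) is also a counterexample (LHS = 1/56, RHS = -55/56), but it's lexicographically larger.

Answer: (s, t) = (4, 4)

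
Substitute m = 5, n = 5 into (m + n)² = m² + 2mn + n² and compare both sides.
LHS = (5 + 5)² = 100
RHS = 5² + 2·5·5 + 5² = 100

LHS = RHS: the two sides agree.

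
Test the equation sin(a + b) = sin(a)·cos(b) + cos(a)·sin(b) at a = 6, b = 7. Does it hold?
Substituting a = 6, b = 7:

LHS = sin(6 + 7) = sin(13) ≈ 0.4202
RHS = sin(6)·cos(7) + cos(6)·sin(7) = sin(6)·cos(7) + sin(7)·cos(6) ≈ 0.4202

LHS = RHS, so the equation holds at this point.

Answer: Holds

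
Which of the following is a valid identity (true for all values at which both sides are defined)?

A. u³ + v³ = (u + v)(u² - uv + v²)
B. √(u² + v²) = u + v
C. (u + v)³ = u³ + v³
A

A: holds — e.g. at (5, 5), both sides equal 250.
B: fails at (4, 4) — LHS = 4·√(2) ≈ 5.657, RHS = 8.
C: fails at (2, 3) — LHS = 125, RHS = 35.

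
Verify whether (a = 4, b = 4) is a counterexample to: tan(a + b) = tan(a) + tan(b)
Substituting a = 4, b = 4:
LHS = tan(4 + 4) = tan(8) ≈ -6.8
RHS = tan(4) + tan(4) = 2·tan(4) ≈ 2.316

Since LHS ≠ RHS, this pair disproves the claim.

Answer: Yes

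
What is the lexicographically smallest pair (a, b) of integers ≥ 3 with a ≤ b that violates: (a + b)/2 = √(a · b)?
(a, b) = (3, 4)

Substituting (3, 4) into the claim:
LHS = (3 + 4)/2 = 7/2
RHS = √(3 · 4) = 2·√(3) ≈ 3.464

Since LHS ≠ RHS, this pair disproves the claim, and no lexicographically smaller pair (a ≤ b, integers ≥ 3) does.

For instance (3, 10) is also a counterexample (LHS = 13/2, RHS = √(30) ≈ 5.477), but it's lexicographically larger.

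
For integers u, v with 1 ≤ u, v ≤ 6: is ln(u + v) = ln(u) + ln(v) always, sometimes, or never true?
Sometimes true

It holds at (u, v) = (2, 2) (both sides equal ln(4) ≈ 1.386), but fails at (u, v) = (5, 5) (LHS = ln(10) ≈ 2.303, RHS = 2·ln(5) ≈ 3.219).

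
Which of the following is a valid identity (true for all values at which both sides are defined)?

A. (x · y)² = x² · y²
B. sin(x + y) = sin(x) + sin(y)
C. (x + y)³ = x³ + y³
A: holds — e.g. at (3, 7), both sides equal 441.
B: fails at (2, 3) — LHS = sin(5) ≈ -0.9589, RHS = sin(3) + sin(2) ≈ 1.05.
C: fails at (2, 7) — LHS = 729, RHS = 351.

Answer: A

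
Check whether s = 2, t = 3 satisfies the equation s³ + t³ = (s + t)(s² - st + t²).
Substituting s = 2, t = 3:

LHS = 2³ + 3³ = 35
RHS = (2 + 3)(2² - 2·3 + 3²) = 35

LHS = RHS, so the equation holds at this point.

Answer: Holds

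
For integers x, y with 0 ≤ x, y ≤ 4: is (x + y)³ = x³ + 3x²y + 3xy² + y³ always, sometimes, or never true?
The identity holds for every pair in the range. For instance at (x, y) = (4, 4): both sides equal 512.

Answer: Always true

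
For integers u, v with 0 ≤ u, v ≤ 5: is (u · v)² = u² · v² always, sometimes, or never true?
The identity holds for every pair in the range. For instance at (u, v) = (1, 4): both sides equal 16.

Answer: Always true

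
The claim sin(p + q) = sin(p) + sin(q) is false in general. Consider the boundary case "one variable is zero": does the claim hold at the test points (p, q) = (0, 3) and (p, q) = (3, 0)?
Yes, holds at both test points

At (0, 3): LHS = sin(3) ≈ 0.1411, RHS = sin(3) ≈ 0.1411 → equal
At (3, 0): LHS = sin(3) ≈ 0.1411, RHS = sin(3) ≈ 0.1411 → equal

So the claim does hold at both of these boundary points, even though it is not an identity.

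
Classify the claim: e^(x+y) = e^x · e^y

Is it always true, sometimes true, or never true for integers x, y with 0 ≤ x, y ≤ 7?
Always true

The identity holds for every pair in the range. For instance at (x, y) = (2, 0): both sides equal e^2 ≈ 7.389.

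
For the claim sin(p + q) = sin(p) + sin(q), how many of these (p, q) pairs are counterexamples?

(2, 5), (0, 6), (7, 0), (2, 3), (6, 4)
Testing each pair:
(2, 5): LHS = sin(7) ≈ 0.657, RHS = sin(5) + sin(2) ≈ -0.04963 → counterexample
(0, 6): LHS = sin(6) ≈ -0.2794, RHS = sin(6) ≈ -0.2794 → satisfies claim
(7, 0): LHS = sin(7) ≈ 0.657, RHS = sin(7) ≈ 0.657 → satisfies claim
(2, 3): LHS = sin(5) ≈ -0.9589, RHS = sin(3) + sin(2) ≈ 1.05 → counterexample
(6, 4): LHS = sin(10) ≈ -0.544, RHS = sin(4) + sin(6) ≈ -1.036 → counterexample

That makes 3 counterexamples.

Answer: 3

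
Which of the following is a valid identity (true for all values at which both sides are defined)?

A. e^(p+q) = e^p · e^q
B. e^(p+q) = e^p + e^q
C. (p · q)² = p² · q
A

A: holds — e.g. at (3, 7), both sides equal e^10 ≈ 22026.5.
B: fails at (2, 3) — LHS = e^5 ≈ 148.4, RHS = e^2 + e^3 ≈ 27.47.
C: fails at (1, 2) — LHS = 4, RHS = 2.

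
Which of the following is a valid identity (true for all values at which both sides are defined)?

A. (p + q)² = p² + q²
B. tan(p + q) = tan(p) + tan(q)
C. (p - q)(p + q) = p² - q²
A: fails at (2, 3) — LHS = 25, RHS = 13.
B: fails at (2, 2) — LHS = tan(4) ≈ 1.158, RHS = 2·tan(2) ≈ -4.37.
C: holds — e.g. at (3, 7), both sides equal -40.

Answer: C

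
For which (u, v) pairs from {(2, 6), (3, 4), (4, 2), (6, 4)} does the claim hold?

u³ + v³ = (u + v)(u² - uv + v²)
All pairs

Testing each pair:
(2, 6): LHS = 224, RHS = 224 → holds
(3, 4): LHS = 91, RHS = 91 → holds
(4, 2): LHS = 72, RHS = 72 → holds
(6, 4): LHS = 280, RHS = 280 → holds

Every pair satisfies the claim.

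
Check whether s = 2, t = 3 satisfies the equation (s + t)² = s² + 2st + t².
Substituting s = 2, t = 3:

LHS = (2 + 3)² = 25
RHS = 2² + 2·2·3 + 3² = 25

LHS = RHS, so the equation holds at this point.

Answer: Holds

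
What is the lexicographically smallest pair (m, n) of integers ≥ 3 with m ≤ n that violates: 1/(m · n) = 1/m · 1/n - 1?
Substituting (3, 3) into the claim:
LHS = 1/(3 · 3) = 1/9
RHS = 1/3 · 1/3 - 1 = -8/9

Since LHS ≠ RHS, this pair disproves the claim, and no lexicographically smaller pair (m ≤ n, integers ≥ 3) does.

For instance (5, 9) is also a counterexample (LHS = 1/45, RHS = -44/45), but it's lexicographically larger.

Answer: (m, n) = (3, 3)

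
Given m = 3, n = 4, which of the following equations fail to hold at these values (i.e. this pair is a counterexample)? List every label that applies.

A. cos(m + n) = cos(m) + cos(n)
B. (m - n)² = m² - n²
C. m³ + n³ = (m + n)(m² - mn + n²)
A, B

Evaluating each claim at the given values:
A. LHS = cos(7) ≈ 0.7539, RHS = cos(3) + cos(4) ≈ -1.644 → fails here (LHS ≠ RHS)
B. LHS = 1, RHS = -7 → fails here (LHS ≠ RHS)
C. LHS = 91, RHS = 91 → holds here (LHS = RHS)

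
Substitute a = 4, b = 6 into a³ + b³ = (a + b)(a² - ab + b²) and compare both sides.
LHS = 4³ + 6³ = 280
RHS = (4 + 6)(4² - 4·6 + 6²) = 280

LHS = RHS: the two sides agree.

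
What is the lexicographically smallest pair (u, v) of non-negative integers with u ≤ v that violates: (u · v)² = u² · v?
Substituting (1, 2) into the claim:
LHS = (1 · 2)² = 4
RHS = 1² · 2 = 2

Since LHS ≠ RHS, this pair disproves the claim, and no lexicographically smaller pair (u ≤ v, non-negative integers) does.

For instance (4, 7) is also a counterexample (LHS = 784, RHS = 112), but it's lexicographically larger.

Answer: (u, v) = (1, 2)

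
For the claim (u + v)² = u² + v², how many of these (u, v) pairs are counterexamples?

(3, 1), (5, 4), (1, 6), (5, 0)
Testing each pair:
(3, 1): LHS = 16, RHS = 10 → counterexample
(5, 4): LHS = 81, RHS = 41 → counterexample
(1, 6): LHS = 49, RHS = 37 → counterexample
(5, 0): LHS = 25, RHS = 25 → satisfies claim

That makes 3 counterexamples.

Answer: 3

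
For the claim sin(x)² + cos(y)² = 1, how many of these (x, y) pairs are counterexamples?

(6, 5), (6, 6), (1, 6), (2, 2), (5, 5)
2

Testing each pair:
(6, 5): LHS = sin(6)² + cos(5)² ≈ 0.1585, RHS = 1 → counterexample
(6, 6): LHS = sin(6)² + cos(6)² = 1, RHS = 1 → satisfies claim
(1, 6): LHS = sin(1)² + cos(6)² ≈ 1.63, RHS = 1 → counterexample
(2, 2): LHS = cos(2)² + sin(2)² = 1, RHS = 1 → satisfies claim
(5, 5): LHS = cos(5)² + sin(5)² = 1, RHS = 1 → satisfies claim

That makes 2 counterexamples.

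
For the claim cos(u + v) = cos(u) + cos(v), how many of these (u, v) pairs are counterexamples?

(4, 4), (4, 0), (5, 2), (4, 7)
4

Testing each pair:
(4, 4): LHS = cos(8) ≈ -0.1455, RHS = 2·cos(4) ≈ -1.307 → counterexample
(4, 0): LHS = cos(4) ≈ -0.6536, RHS = cos(4) + 1 ≈ 0.3464 → counterexample
(5, 2): LHS = cos(7) ≈ 0.7539, RHS = cos(2) + cos(5) ≈ -0.1325 → counterexample
(4, 7): LHS = cos(11) ≈ 0.004426, RHS = cos(4) + cos(7) ≈ 0.1003 → counterexample

That makes 4 counterexamples.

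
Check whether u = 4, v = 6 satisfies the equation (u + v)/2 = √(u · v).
Substituting u = 4, v = 6:

LHS = (4 + 6)/2 = 5
RHS = √(4 · 6) = 2·√(6) ≈ 4.899

LHS ≠ RHS, so the equation does not hold at this point.

Answer: Fails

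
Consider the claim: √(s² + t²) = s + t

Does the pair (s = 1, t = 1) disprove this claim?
Yes

Substituting s = 1, t = 1:
LHS = √(1² + 1²) = √(2) ≈ 1.414
RHS = 1 + 1 = 2

Since LHS ≠ RHS, this pair disproves the claim.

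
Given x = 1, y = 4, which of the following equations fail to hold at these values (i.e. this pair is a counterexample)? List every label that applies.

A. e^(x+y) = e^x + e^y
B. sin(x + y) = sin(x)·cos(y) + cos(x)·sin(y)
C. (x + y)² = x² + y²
Evaluating each claim at the given values:
A. LHS = e^5 ≈ 148.4, RHS = e + e^4 ≈ 57.32 → fails here (LHS ≠ RHS)
B. LHS = sin(5) ≈ -0.9589, RHS = sin(1)·cos(4) + sin(4)·cos(1) ≈ -0.9589 → holds here (LHS = RHS)
C. LHS = 25, RHS = 17 → fails here (LHS ≠ RHS)

Answer: A, C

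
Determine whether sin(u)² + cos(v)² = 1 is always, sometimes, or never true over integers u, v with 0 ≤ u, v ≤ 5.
It holds at (u, v) = (5, 5) (both sides equal 1), but fails at (u, v) = (0, 5) (LHS = cos(5)² ≈ 0.08046, RHS = 1).

Answer: Sometimes true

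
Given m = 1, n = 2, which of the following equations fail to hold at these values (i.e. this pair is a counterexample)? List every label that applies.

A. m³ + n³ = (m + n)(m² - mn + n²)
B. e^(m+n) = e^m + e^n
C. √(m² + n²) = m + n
B, C

Evaluating each claim at the given values:
A. LHS = 9, RHS = 9 → holds here (LHS = RHS)
B. LHS = e^3 ≈ 20.09, RHS = e + e^2 ≈ 10.11 → fails here (LHS ≠ RHS)
C. LHS = √(5) ≈ 2.236, RHS = 3 → fails here (LHS ≠ RHS)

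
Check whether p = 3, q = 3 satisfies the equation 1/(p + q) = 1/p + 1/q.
Substituting p = 3, q = 3:

LHS = 1/(3 + 3) = 1/6
RHS = 1/3 + 1/3 = 2/3

LHS ≠ RHS, so the equation does not hold at this point.

Answer: Fails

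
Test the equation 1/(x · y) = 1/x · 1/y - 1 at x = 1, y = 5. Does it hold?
Fails

Substituting x = 1, y = 5:

LHS = 1/(1 · 5) = 1/5
RHS = 1/1 · 1/5 - 1 = -4/5

LHS ≠ RHS, so the equation does not hold at this point.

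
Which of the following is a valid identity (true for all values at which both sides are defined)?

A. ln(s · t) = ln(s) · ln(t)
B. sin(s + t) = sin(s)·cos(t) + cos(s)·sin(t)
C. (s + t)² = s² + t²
B

A: fails at (3, 7) — LHS = ln(21) ≈ 3.045, RHS = ln(3)·ln(7) ≈ 2.138.
B: holds — e.g. at (2, 3), both sides equal sin(5) ≈ -0.9589.
C: fails at (2, 5) — LHS = 49, RHS = 29.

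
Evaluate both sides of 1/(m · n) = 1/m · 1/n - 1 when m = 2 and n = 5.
LHS = 1/(2 · 5) = 1/10
RHS = 1/2 · 1/5 - 1 = -9/10

LHS ≠ RHS, so the equation does not hold here.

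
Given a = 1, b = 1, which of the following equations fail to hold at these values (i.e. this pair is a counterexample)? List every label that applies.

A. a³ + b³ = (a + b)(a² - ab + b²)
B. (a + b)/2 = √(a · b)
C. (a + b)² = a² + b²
Evaluating each claim at the given values:
A. LHS = 2, RHS = 2 → holds here (LHS = RHS)
B. LHS = 1, RHS = 1 → holds here (LHS = RHS)
C. LHS = 4, RHS = 2 → fails here (LHS ≠ RHS)

Answer: C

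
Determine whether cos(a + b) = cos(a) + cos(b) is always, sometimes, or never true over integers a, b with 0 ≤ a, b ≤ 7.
Never true

The claim fails for every pair in the range. For instance at (a, b) = (2, 2): LHS = cos(4) ≈ -0.6536, RHS = 2·cos(2) ≈ -0.8323.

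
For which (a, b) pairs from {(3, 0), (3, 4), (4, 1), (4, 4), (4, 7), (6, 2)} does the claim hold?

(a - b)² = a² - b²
(3, 0), (4, 4)

Testing each pair:
(3, 0): LHS = 9, RHS = 9 → holds
(3, 4): LHS = 1, RHS = -7 → fails
(4, 1): LHS = 9, RHS = 15 → fails
(4, 4): LHS = 0, RHS = 0 → holds
(4, 7): LHS = 9, RHS = -33 → fails
(6, 2): LHS = 16, RHS = 32 → fails

2 of 6 pairs satisfy the claim.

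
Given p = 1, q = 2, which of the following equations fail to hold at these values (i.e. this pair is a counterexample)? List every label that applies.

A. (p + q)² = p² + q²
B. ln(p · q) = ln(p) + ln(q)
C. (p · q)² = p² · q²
Evaluating each claim at the given values:
A. LHS = 9, RHS = 5 → fails here (LHS ≠ RHS)
B. LHS = ln(2) ≈ 0.6931, RHS = ln(2) ≈ 0.6931 → holds here (LHS = RHS)
C. LHS = 4, RHS = 4 → holds here (LHS = RHS)

Answer: A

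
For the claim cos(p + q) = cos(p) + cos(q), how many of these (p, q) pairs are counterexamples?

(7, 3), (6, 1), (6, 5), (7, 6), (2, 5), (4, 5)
6

Testing each pair:
(7, 3): LHS = cos(10) ≈ -0.8391, RHS = cos(3) + cos(7) ≈ -0.2361 → counterexample
(6, 1): LHS = cos(7) ≈ 0.7539, RHS = cos(1) + cos(6) ≈ 1.5 → counterexample
(6, 5): LHS = cos(11) ≈ 0.004426, RHS = cos(5) + cos(6) ≈ 1.244 → counterexample
(7, 6): LHS = cos(13) ≈ 0.9074, RHS = cos(7) + cos(6) ≈ 1.714 → counterexample
(2, 5): LHS = cos(7) ≈ 0.7539, RHS = cos(2) + cos(5) ≈ -0.1325 → counterexample
(4, 5): LHS = cos(9) ≈ -0.9111, RHS = cos(4) + cos(5) ≈ -0.37 → counterexample

That makes 6 counterexamples.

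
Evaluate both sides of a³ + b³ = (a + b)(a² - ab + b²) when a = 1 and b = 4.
LHS = 1³ + 4³ = 65
RHS = (1 + 4)(1² - 1·4 + 4²) = 65

LHS = RHS: the two sides agree.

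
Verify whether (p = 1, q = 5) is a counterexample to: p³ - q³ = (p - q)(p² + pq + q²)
Substituting p = 1, q = 5:
LHS = 1³ - 5³ = -124
RHS = (1 - 5)(1² + 1·5 + 5²) = -124

The sides agree, so this pair does not disprove the claim.

Answer: No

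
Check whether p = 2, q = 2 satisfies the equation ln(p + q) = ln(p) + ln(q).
Holds

Substituting p = 2, q = 2:

LHS = ln(2 + 2) = ln(4) ≈ 1.386
RHS = ln(2) + ln(2) = 2·ln(2) ≈ 1.386

LHS = RHS, so the equation holds at this point.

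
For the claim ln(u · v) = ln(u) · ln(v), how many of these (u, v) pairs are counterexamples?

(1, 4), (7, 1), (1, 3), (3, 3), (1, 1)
Testing each pair:
(1, 4): LHS = ln(4) ≈ 1.386, RHS = 0 → counterexample
(7, 1): LHS = ln(7) ≈ 1.946, RHS = 0 → counterexample
(1, 3): LHS = ln(3) ≈ 1.099, RHS = 0 → counterexample
(3, 3): LHS = ln(9) ≈ 2.197, RHS = ln(3)² ≈ 1.207 → counterexample
(1, 1): LHS = 0, RHS = 0 → satisfies claim

That makes 4 counterexamples.

Answer: 4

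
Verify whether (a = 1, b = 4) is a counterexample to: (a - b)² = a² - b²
Yes

Substituting a = 1, b = 4:
LHS = (1 - 4)² = 9
RHS = 1² - 4² = -15

Since LHS ≠ RHS, this pair disproves the claim.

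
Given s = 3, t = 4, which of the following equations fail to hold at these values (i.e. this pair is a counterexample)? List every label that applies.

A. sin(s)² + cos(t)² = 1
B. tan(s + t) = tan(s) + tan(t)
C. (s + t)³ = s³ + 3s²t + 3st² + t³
Evaluating each claim at the given values:
A. LHS = sin(3)² + cos(4)² ≈ 0.4472, RHS = 1 → fails here (LHS ≠ RHS)
B. LHS = tan(7) ≈ 0.8714, RHS = tan(3) + tan(4) ≈ 1.015 → fails here (LHS ≠ RHS)
C. LHS = 343, RHS = 343 → holds here (LHS = RHS)

Answer: A, B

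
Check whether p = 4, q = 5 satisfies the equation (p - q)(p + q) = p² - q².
Substituting p = 4, q = 5:

LHS = (4 - 5)(4 + 5) = -9
RHS = 4² - 5² = -9

LHS = RHS, so the equation holds at this point.

Answer: Holds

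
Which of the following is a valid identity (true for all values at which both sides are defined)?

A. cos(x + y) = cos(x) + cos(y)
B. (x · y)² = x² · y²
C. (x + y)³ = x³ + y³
B

A: fails at (2, 2) — LHS = cos(4) ≈ -0.6536, RHS = 2·cos(2) ≈ -0.8323.
B: holds — e.g. at (2, 2), both sides equal 16.
C: fails at (1, 1) — LHS = 8, RHS = 2.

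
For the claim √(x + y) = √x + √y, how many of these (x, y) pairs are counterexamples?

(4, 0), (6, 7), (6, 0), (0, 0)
1

Testing each pair:
(4, 0): LHS = 2, RHS = 2 → satisfies claim
(6, 7): LHS = √(13) ≈ 3.606, RHS = √(6) + √(7) ≈ 5.095 → counterexample
(6, 0): LHS = √(6) ≈ 2.449, RHS = √(6) ≈ 2.449 → satisfies claim
(0, 0): LHS = 0, RHS = 0 → satisfies claim

That makes 1 counterexample.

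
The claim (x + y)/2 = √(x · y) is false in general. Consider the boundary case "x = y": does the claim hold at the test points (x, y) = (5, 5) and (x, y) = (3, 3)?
At (5, 5): LHS = 5, RHS = 5 → equal
At (3, 3): LHS = 3, RHS = 3 → equal

So the claim does hold at both of these boundary points, even though it is not an identity.

Answer: Yes, holds at both test points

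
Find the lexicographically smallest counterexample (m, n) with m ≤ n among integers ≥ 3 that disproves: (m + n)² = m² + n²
(m, n) = (3, 3)

Substituting (3, 3) into the claim:
LHS = (3 + 3)² = 36
RHS = 3² + 3² = 18

Since LHS ≠ RHS, this pair disproves the claim, and no lexicographically smaller pair (m ≤ n, integers ≥ 3) does.

For instance (3, 9) is also a counterexample (LHS = 144, RHS = 90), but it's lexicographically larger.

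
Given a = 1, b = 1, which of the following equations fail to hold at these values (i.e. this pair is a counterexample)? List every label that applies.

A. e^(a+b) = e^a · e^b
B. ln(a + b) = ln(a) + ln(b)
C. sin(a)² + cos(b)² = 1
Evaluating each claim at the given values:
A. LHS = e^2 ≈ 7.389, RHS = e^2 ≈ 7.389 → holds here (LHS = RHS)
B. LHS = ln(2) ≈ 0.6931, RHS = 0 → fails here (LHS ≠ RHS)
C. LHS = cos(1)² + sin(1)² = 1, RHS = 1 → holds here (LHS = RHS)

Answer: B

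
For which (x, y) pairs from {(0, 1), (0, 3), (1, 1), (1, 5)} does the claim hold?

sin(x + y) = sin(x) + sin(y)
Testing each pair:
(0, 1): LHS = sin(1) ≈ 0.8415, RHS = sin(1) ≈ 0.8415 → holds
(0, 3): LHS = sin(3) ≈ 0.1411, RHS = sin(3) ≈ 0.1411 → holds
(1, 1): LHS = sin(2) ≈ 0.9093, RHS = 2·sin(1) ≈ 1.683 → fails
(1, 5): LHS = sin(6) ≈ -0.2794, RHS = sin(5) + sin(1) ≈ -0.1175 → fails

2 of 4 pairs satisfy the claim.

Answer: (0, 1), (0, 3)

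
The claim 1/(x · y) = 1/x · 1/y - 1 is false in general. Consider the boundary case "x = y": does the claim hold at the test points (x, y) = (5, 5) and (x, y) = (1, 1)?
At (5, 5): LHS = 1/25 ≠ RHS = -24/25
At (1, 1): LHS = 1 ≠ RHS = 0

Answer: No, fails at both test points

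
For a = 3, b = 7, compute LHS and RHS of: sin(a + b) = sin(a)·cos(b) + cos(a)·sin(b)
LHS = sin(3 + 7) = sin(10) ≈ -0.544
RHS = sin(3)·cos(7) + cos(3)·sin(7) = sin(7)·cos(3) + sin(3)·cos(7) ≈ -0.544

LHS = RHS: the two sides agree.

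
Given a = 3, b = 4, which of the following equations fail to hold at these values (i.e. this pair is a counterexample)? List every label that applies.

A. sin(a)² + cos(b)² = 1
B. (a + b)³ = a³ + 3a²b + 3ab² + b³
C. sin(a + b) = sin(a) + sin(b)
Evaluating each claim at the given values:
A. LHS = sin(3)² + cos(4)² ≈ 0.4472, RHS = 1 → fails here (LHS ≠ RHS)
B. LHS = 343, RHS = 343 → holds here (LHS = RHS)
C. LHS = sin(7) ≈ 0.657, RHS = sin(4) + sin(3) ≈ -0.6157 → fails here (LHS ≠ RHS)

Answer: A, C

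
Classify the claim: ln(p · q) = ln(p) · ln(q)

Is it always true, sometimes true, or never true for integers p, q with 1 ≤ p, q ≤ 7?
It holds at (p, q) = (1, 1) (both sides equal 0), but fails at (p, q) = (6, 3) (LHS = ln(18) ≈ 2.89, RHS = ln(3)·ln(6) ≈ 1.968).

Answer: Sometimes true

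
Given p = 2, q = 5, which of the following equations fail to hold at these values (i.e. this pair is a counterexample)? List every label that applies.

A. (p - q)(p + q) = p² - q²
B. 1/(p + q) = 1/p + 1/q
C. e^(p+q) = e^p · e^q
Evaluating each claim at the given values:
A. LHS = -21, RHS = -21 → holds here (LHS = RHS)
B. LHS = 1/7, RHS = 7/10 → fails here (LHS ≠ RHS)
C. LHS = e^7 ≈ 1097, RHS = e^7 ≈ 1097 → holds here (LHS = RHS)

Answer: B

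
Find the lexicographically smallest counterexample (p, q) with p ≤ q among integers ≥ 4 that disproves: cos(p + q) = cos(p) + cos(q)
(p, q) = (4, 4)

Substituting (4, 4) into the claim:
LHS = cos(4 + 4) = cos(8) ≈ -0.1455
RHS = cos(4) + cos(4) = 2·cos(4) ≈ -1.307

Since LHS ≠ RHS, this pair disproves the claim, and no lexicographically smaller pair (p ≤ q, integers ≥ 4) does.

For instance (7, 10) is also a counterexample (LHS = cos(17) ≈ -0.2752, RHS = cos(10) + cos(7) ≈ -0.08517), but it's lexicographically larger.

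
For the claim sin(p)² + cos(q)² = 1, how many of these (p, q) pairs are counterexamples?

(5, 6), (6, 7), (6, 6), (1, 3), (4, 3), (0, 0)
Testing each pair:
(5, 6): LHS = sin(5)² + cos(6)² ≈ 1.841, RHS = 1 → counterexample
(6, 7): LHS = sin(6)² + cos(7)² ≈ 0.6464, RHS = 1 → counterexample
(6, 6): LHS = sin(6)² + cos(6)² = 1, RHS = 1 → satisfies claim
(1, 3): LHS = sin(1)² + cos(3)² ≈ 1.688, RHS = 1 → counterexample
(4, 3): LHS = sin(4)² + cos(3)² ≈ 1.553, RHS = 1 → counterexample
(0, 0): LHS = 1, RHS = 1 → satisfies claim

That makes 4 counterexamples.

Answer: 4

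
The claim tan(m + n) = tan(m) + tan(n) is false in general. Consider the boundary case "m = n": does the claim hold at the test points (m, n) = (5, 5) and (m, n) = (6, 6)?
No, fails at both test points

At (5, 5): LHS = tan(10) ≈ 0.6484 ≠ RHS = 2·tan(5) ≈ -6.761
At (6, 6): LHS = tan(12) ≈ -0.6359 ≠ RHS = 2·tan(6) ≈ -0.582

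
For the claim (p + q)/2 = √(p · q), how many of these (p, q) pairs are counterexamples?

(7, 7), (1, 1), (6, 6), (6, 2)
Testing each pair:
(7, 7): LHS = 7, RHS = 7 → satisfies claim
(1, 1): LHS = 1, RHS = 1 → satisfies claim
(6, 6): LHS = 6, RHS = 6 → satisfies claim
(6, 2): LHS = 4, RHS = 2·√(3) ≈ 3.464 → counterexample

That makes 1 counterexample.

Answer: 1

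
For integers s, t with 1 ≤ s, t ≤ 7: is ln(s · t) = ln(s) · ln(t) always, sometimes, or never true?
Sometimes true

It holds at (s, t) = (1, 1) (both sides equal 0), but fails at (s, t) = (7, 6) (LHS = ln(42) ≈ 3.738, RHS = ln(6)·ln(7) ≈ 3.487).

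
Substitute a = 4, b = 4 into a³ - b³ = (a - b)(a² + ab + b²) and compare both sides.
LHS = 4³ - 4³ = 0
RHS = (4 - 4)(4² + 4·4 + 4²) = 0

LHS = RHS: the two sides agree.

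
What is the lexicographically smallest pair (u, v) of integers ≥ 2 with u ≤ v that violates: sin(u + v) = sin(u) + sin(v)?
Substituting (2, 2) into the claim:
LHS = sin(2 + 2) = sin(4) ≈ -0.7568
RHS = sin(2) + sin(2) = 2·sin(2) ≈ 1.819

Since LHS ≠ RHS, this pair disproves the claim, and no lexicographically smaller pair (u ≤ v, integers ≥ 2) does.

For instance (5, 8) is also a counterexample (LHS = sin(13) ≈ 0.4202, RHS = sin(5) + sin(8) ≈ 0.03043), but it's lexicographically larger.

Answer: (u, v) = (2, 2)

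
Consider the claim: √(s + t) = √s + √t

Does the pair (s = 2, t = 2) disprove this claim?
Substituting s = 2, t = 2:
LHS = √(2 + 2) = 2
RHS = √2 + √2 = 2·√(2) ≈ 2.828

Since LHS ≠ RHS, this pair disproves the claim.

Answer: Yes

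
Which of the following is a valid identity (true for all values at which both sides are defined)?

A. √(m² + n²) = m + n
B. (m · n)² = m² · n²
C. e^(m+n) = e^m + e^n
A: fails at (1, 3) — LHS = √(10) ≈ 3.162, RHS = 4.
B: holds — e.g. at (4, 4), both sides equal 256.
C: fails at (4, 5) — LHS = e^9 ≈ 8103, RHS = e^4 + e^5 ≈ 203.

Answer: B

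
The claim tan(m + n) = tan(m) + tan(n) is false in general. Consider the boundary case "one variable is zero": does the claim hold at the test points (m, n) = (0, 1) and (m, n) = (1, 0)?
At (0, 1): LHS = tan(1) ≈ 1.557, RHS = tan(1) ≈ 1.557 → equal
At (1, 0): LHS = tan(1) ≈ 1.557, RHS = tan(1) ≈ 1.557 → equal

So the claim does hold at both of these boundary points, even though it is not an identity.

Answer: Yes, holds at both test points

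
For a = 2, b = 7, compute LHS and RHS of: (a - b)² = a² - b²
LHS = (2 - 7)² = 25
RHS = 2² - 7² = -45

LHS ≠ RHS, so the equation does not hold here.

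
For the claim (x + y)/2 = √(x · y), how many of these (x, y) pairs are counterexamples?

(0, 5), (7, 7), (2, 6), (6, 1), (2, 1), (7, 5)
5

Testing each pair:
(0, 5): LHS = 5/2, RHS = 0 → counterexample
(7, 7): LHS = 7, RHS = 7 → satisfies claim
(2, 6): LHS = 4, RHS = 2·√(3) ≈ 3.464 → counterexample
(6, 1): LHS = 7/2, RHS = √(6) ≈ 2.449 → counterexample
(2, 1): LHS = 3/2, RHS = √(2) ≈ 1.414 → counterexample
(7, 5): LHS = 6, RHS = √(35) ≈ 5.916 → counterexample

That makes 5 counterexamples.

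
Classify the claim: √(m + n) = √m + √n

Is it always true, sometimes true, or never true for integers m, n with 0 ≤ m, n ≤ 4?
It holds at (m, n) = (0, 1) (both sides equal 1), but fails at (m, n) = (4, 2) (LHS = √(6) ≈ 2.449, RHS = √(2) + 2 ≈ 3.414).

Answer: Sometimes true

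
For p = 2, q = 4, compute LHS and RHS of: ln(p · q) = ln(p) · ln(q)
LHS = ln(2 · 4) = ln(8) ≈ 2.079
RHS = ln(2) · ln(4) ≈ 0.9609

LHS ≠ RHS (they differ by about 1.119), so the equation does not hold here.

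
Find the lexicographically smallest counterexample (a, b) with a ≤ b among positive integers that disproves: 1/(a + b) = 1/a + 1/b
(a, b) = (1, 1)

Substituting (1, 1) into the claim:
LHS = 1/(1 + 1) = 1/2
RHS = 1/1 + 1/1 = 2

Since LHS ≠ RHS, this pair disproves the claim, and no lexicographically smaller pair (a ≤ b, positive integers) does.

For instance (3, 6) is also a counterexample (LHS = 1/9, RHS = 1/2), but it's lexicographically larger.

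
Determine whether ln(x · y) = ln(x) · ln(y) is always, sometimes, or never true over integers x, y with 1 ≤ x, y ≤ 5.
Sometimes true

It holds at (x, y) = (1, 1) (both sides equal 0), but fails at (x, y) = (3, 2) (LHS = ln(6) ≈ 1.792, RHS = ln(2)·ln(3) ≈ 0.7615).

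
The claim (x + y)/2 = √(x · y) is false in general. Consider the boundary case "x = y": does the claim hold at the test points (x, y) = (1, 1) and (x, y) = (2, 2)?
Yes, holds at both test points

At (1, 1): LHS = 1, RHS = 1 → equal
At (2, 2): LHS = 2, RHS = 2 → equal

So the claim does hold at both of these boundary points, even though it is not an identity.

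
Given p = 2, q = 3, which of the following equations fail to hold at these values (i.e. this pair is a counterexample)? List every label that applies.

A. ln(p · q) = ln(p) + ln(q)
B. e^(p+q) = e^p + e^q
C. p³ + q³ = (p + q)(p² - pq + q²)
B

Evaluating each claim at the given values:
A. LHS = ln(6) ≈ 1.792, RHS = ln(2) + ln(3) ≈ 1.792 → holds here (LHS = RHS)
B. LHS = e^5 ≈ 148.4, RHS = e^2 + e^3 ≈ 27.47 → fails here (LHS ≠ RHS)
C. LHS = 35, RHS = 35 → holds here (LHS = RHS)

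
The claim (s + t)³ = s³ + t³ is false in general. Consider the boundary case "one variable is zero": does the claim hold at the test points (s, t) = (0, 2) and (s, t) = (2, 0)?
At (0, 2): LHS = 8, RHS = 8 → equal
At (2, 0): LHS = 8, RHS = 8 → equal

So the claim does hold at both of these boundary points, even though it is not an identity.

Answer: Yes, holds at both test points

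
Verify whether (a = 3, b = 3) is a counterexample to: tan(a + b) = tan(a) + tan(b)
Substituting a = 3, b = 3:
LHS = tan(3 + 3) = tan(6) ≈ -0.291
RHS = tan(3) + tan(3) = 2·tan(3) ≈ -0.2851

Since LHS ≠ RHS, this pair disproves the claim.

Answer: Yes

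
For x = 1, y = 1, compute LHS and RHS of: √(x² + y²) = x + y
LHS = √(1² + 1²) = √(2) ≈ 1.414
RHS = 1 + 1 = 2

LHS ≠ RHS (they differ by about 0.5858), so the equation does not hold here.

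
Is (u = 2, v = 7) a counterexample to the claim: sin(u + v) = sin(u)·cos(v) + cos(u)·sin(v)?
No

Substituting u = 2, v = 7:
LHS = sin(2 + 7) = sin(9) ≈ 0.4121
RHS = sin(2)·cos(7) + cos(2)·sin(7) = sin(7)·cos(2) + sin(2)·cos(7) ≈ 0.4121

The sides agree, so this pair does not disprove the claim.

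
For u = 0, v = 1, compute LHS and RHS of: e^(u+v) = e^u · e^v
LHS = e^(0+1) = e ≈ 2.718
RHS = e^0 · e^1 = e ≈ 2.718

LHS = RHS: the two sides agree.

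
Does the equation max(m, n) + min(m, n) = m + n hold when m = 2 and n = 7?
Substituting m = 2, n = 7:

LHS = max(2, 7) + min(2, 7) = 9
RHS = 2 + 7 = 9

LHS = RHS, so the equation holds at this point.

Answer: Holds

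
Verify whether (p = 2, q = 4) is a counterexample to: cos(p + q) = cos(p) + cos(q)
Yes

Substituting p = 2, q = 4:
LHS = cos(2 + 4) = cos(6) ≈ 0.9602
RHS = cos(2) + cos(4) ≈ -1.07

Since LHS ≠ RHS, this pair disproves the claim.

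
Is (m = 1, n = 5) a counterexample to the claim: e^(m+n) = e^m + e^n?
Substituting m = 1, n = 5:
LHS = e^(1+5) = e^6 ≈ 403.4
RHS = e^1 + e^5 = e + e^5 ≈ 151.1

Since LHS ≠ RHS, this pair disproves the claim.

Answer: Yes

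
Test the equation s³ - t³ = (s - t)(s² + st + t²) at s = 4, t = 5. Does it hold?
Substituting s = 4, t = 5:

LHS = 4³ - 5³ = -61
RHS = (4 - 5)(4² + 4·5 + 5²) = -61

LHS = RHS, so the equation holds at this point.

Answer: Holds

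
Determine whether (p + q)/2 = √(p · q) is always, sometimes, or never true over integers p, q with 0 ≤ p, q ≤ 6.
It holds at (p, q) = (6, 6) (both sides equal 6), but fails at (p, q) = (2, 4) (LHS = 3, RHS = 2·√(2) ≈ 2.828).

Answer: Sometimes true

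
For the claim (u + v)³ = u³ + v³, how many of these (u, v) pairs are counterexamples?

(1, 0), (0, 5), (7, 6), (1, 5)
Testing each pair:
(1, 0): LHS = 1, RHS = 1 → satisfies claim
(0, 5): LHS = 125, RHS = 125 → satisfies claim
(7, 6): LHS = 2197, RHS = 559 → counterexample
(1, 5): LHS = 216, RHS = 126 → counterexample

That makes 2 counterexamples.

Answer: 2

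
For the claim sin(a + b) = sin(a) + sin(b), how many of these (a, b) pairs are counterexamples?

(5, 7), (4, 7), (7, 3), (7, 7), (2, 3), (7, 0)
Testing each pair:
(5, 7): LHS = sin(12) ≈ -0.5366, RHS = sin(5) + sin(7) ≈ -0.3019 → counterexample
(4, 7): LHS = sin(11) ≈ -1, RHS = sin(4) + sin(7) ≈ -0.09982 → counterexample
(7, 3): LHS = sin(10) ≈ -0.544, RHS = sin(3) + sin(7) ≈ 0.7981 → counterexample
(7, 7): LHS = sin(14) ≈ 0.9906, RHS = 2·sin(7) ≈ 1.314 → counterexample
(2, 3): LHS = sin(5) ≈ -0.9589, RHS = sin(3) + sin(2) ≈ 1.05 → counterexample
(7, 0): LHS = sin(7) ≈ 0.657, RHS = sin(7) ≈ 0.657 → satisfies claim

That makes 5 counterexamples.

Answer: 5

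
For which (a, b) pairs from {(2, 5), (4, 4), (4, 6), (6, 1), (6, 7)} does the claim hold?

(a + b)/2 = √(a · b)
(4, 4)

Testing each pair:
(2, 5): LHS = 7/2, RHS = √(10) ≈ 3.162 → fails
(4, 4): LHS = 4, RHS = 4 → holds
(4, 6): LHS = 5, RHS = 2·√(6) ≈ 4.899 → fails
(6, 1): LHS = 7/2, RHS = √(6) ≈ 2.449 → fails
(6, 7): LHS = 13/2, RHS = √(42) ≈ 6.481 → fails

1 of 5 pairs satisfies the claim.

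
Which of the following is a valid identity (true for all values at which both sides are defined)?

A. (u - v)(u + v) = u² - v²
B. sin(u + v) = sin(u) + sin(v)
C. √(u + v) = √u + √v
A

A: holds — e.g. at (4, 4), both sides equal 0.
B: fails at (1, 3) — LHS = sin(4) ≈ -0.7568, RHS = sin(3) + sin(1) ≈ 0.9826.
C: fails at (6, 7) — LHS = √(13) ≈ 3.606, RHS = √(6) + √(7) ≈ 5.095.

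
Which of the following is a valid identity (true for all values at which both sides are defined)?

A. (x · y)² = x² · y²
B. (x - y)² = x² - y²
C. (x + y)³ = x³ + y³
A: holds — e.g. at (3, 7), both sides equal 441.
B: fails at (2, 4) — LHS = 4, RHS = -12.
C: fails at (3, 5) — LHS = 512, RHS = 152.

Answer: A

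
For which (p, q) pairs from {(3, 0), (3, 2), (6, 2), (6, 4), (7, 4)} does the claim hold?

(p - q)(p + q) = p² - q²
Testing each pair:
(3, 0): LHS = 9, RHS = 9 → holds
(3, 2): LHS = 5, RHS = 5 → holds
(6, 2): LHS = 32, RHS = 32 → holds
(6, 4): LHS = 20, RHS = 20 → holds
(7, 4): LHS = 33, RHS = 33 → holds

Every pair satisfies the claim.

Answer: All pairs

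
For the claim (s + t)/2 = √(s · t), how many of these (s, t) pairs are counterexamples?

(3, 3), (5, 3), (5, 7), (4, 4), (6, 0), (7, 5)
Testing each pair:
(3, 3): LHS = 3, RHS = 3 → satisfies claim
(5, 3): LHS = 4, RHS = √(15) ≈ 3.873 → counterexample
(5, 7): LHS = 6, RHS = √(35) ≈ 5.916 → counterexample
(4, 4): LHS = 4, RHS = 4 → satisfies claim
(6, 0): LHS = 3, RHS = 0 → counterexample
(7, 5): LHS = 6, RHS = √(35) ≈ 5.916 → counterexample

That makes 4 counterexamples.

Answer: 4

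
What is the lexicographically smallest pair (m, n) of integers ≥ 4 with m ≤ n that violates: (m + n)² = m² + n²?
(m, n) = (4, 4)

Substituting (4, 4) into the claim:
LHS = (4 + 4)² = 64
RHS = 4² + 4² = 32

Since LHS ≠ RHS, this pair disproves the claim, and no lexicographically smaller pair (m ≤ n, integers ≥ 4) does.

For instance (10, 11) is also a counterexample (LHS = 441, RHS = 221), but it's lexicographically larger.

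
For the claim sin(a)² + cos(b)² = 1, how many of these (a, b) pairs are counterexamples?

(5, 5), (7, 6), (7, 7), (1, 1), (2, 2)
1

Testing each pair:
(5, 5): LHS = cos(5)² + sin(5)² = 1, RHS = 1 → satisfies claim
(7, 6): LHS = sin(7)² + cos(6)² ≈ 1.354, RHS = 1 → counterexample
(7, 7): LHS = sin(7)² + cos(7)² = 1, RHS = 1 → satisfies claim
(1, 1): LHS = cos(1)² + sin(1)² = 1, RHS = 1 → satisfies claim
(2, 2): LHS = cos(2)² + sin(2)² = 1, RHS = 1 → satisfies claim

That makes 1 counterexample.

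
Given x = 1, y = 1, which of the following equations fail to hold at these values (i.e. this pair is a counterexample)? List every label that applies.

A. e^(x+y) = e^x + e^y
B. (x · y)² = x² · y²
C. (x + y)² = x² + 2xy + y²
A

Evaluating each claim at the given values:
A. LHS = e^2 ≈ 7.389, RHS = 2·e ≈ 5.437 → fails here (LHS ≠ RHS)
B. LHS = 1, RHS = 1 → holds here (LHS = RHS)
C. LHS = 4, RHS = 4 → holds here (LHS = RHS)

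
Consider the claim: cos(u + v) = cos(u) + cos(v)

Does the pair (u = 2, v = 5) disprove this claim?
Substituting u = 2, v = 5:
LHS = cos(2 + 5) = cos(7) ≈ 0.7539
RHS = cos(2) + cos(5) ≈ -0.1325

Since LHS ≠ RHS, this pair disproves the claim.

Answer: Yes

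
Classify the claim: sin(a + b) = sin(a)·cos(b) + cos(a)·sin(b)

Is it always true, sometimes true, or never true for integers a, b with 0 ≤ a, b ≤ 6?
The identity holds for every pair in the range. For instance at (a, b) = (2, 3): both sides equal sin(5) ≈ -0.9589.

Answer: Always true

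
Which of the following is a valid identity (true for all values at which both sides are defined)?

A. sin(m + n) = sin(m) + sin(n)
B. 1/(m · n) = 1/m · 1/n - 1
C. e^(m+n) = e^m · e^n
C

A: fails at (2, 7) — LHS = sin(9) ≈ 0.4121, RHS = sin(7) + sin(2) ≈ 1.566.
B: fails at (6, 7) — LHS = 1/42, RHS = -41/42.
C: holds — e.g. at (3, 5), both sides equal e^8 ≈ 2981.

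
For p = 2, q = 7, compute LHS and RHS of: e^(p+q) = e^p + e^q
LHS = e^(2+7) = e^9 ≈ 8103
RHS = e^2 + e^7 ≈ 1104

LHS ≠ RHS (they differ by about 6999), so the equation does not hold here.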